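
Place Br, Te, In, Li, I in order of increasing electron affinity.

Li is in period 2, group 1; Br is in period 4, group 17; In is in period 5, group 13; Te is in period 5, group 16; I is in period 5, group 17.
Atoms with high Z_eff and room in the valence shell (especially the halogens) have the most exothermic electron affinities.
These span different periods and groups, so the two trends combine.
Li > In: period and group pull opposite ways; the down-group shift dominates (60 vs 29 kJ/mol).
Te > Li: the two effects oppose for this pair; the across-period effect wins (190 vs 60 kJ/mol).
I > Te: I lies to the right of Te in period 5, so the across-period effect alone puts I higher.
Br > I: Br sits above I in group 17, so the down-group effect alone puts Br higher.
For reference (kJ/mol): Li 60, Br 325, In 29, Te 190, I 295.
So from lowest to highest: In < Li < Te < I < Br.

In < Li < Te < I < Br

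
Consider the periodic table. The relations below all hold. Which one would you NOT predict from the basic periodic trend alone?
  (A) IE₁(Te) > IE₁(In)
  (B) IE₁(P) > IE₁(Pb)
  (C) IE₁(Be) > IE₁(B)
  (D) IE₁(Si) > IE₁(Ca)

(C)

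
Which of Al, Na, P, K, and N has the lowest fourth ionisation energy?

P

Consider each +3 ion: Al³⁺ is the bare [Ne] core; Na³⁺ is already 2 electrons into the core; P³⁺ still has 2 valence electrons; K³⁺ is already 2 electrons into the core; N³⁺ still has 2 valence electrons.
Usually core removal costs more than valence removal, but here the competition is close: a tightly held n=2 valence electron can cost more to remove than an n=3 core electron, so the actual values have to decide it.
Valence configurations: P³⁺ [Ne]3s², N³⁺ [He]2s².
The numbers (kJ/mol): Al 11577, Na 9543, P 4964, K 5877, N 7475.
So the fourth ionization energies run P < K < N < Na < Al.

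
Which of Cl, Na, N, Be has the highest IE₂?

Na

The second ionization energy removes an electron from the +1 ion. For each element: Cl⁺ still has 6 valence electrons; Na⁺ is the bare [Ne] core; N⁺ still has 4 valence electrons; Be⁺ still has 1 valence electron.
Breaking into a closed-shell core is much more expensive than removing a leftover valence electron — Na has the largest IE_2 here.
Valence configurations: Cl⁺ [Ne]3s²3p⁴, N⁺ [He]2s²2p², Be⁺ [He]2s¹.
Approximate IE_2 values (kJ/mol): Cl 2298, Na 4562, N 2856, Be 1757.
Hence IE_2: Be < Cl < N < Na.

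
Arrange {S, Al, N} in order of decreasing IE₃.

After 2 electrons have been removed, what remains? S²⁺ still has 4 valence electrons; Al²⁺ still has 1 valence electron; N²⁺ still has 3 valence electrons.
All are still removing valence electrons, so compare the +2 ions as you would atoms: IE_3 generally rises across a period (higher Z_eff) and falls down a group (larger shell), subject to the usual subshell exceptions.
Valence configurations: S²⁺ [Ne]3s²3p², Al²⁺ [Ne]3s¹, N²⁺ [He]2s²2p¹.
The numbers (kJ/mol): S 3357, Al 2745, N 4578.
Overall IE_3 order: Al < S < N.

N > S > Al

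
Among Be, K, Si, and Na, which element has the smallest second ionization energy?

Si

Consider each +1 ion: Be⁺ still has 1 valence electron; K⁺ is the bare [Ar] core; Si⁺ still has 3 valence electrons; Na⁺ is the bare [Ne] core.
Pulling an electron out of a noble-gas core costs far more than removing a remaining valence electron, so K and Na sit at the high end of IE_2.
Valence configurations: Be⁺ [He]2s¹, Si⁺ [Ne]3s²3p¹.
Approximate IE_2 values (kJ/mol): Be 1757, K 3052, Si 1577, Na 4562.
Putting it together, IE_2: Si < Be < K < Na.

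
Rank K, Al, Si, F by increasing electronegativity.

Atoms toward the upper right of the periodic table pull bonding electrons most strongly.
These span different periods and groups, so the two trends combine.
Al > K: relative to K, both the across-period and down-group shifts push Al's electronegativity up.
Si > Al: Si lies to the right of Al in period 3, so the across-period effect alone puts Si higher.
F > Si: both effects reinforce here, so F is clearly the higher of the two.
Tabulated electronegativity (Pauling): F 3.98, Al 1.61, Si 1.90, K 0.82.
So from lowest to highest: K < Al < Si < F.

K, Al, Si, F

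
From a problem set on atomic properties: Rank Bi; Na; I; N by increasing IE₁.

First ionization energy rises across a period (greater Z_eff holds electrons more tightly) and falls down a group (valence electrons are farther from the nucleus).
These span different periods and groups, so the two trends combine.
Bi > Na: period and group pull opposite ways; the across-period shift dominates (703 vs 496 kJ/mol).
I > Bi: relative to Bi, both the across-period and down-group shifts push I's first ionization energy up.
N > I: the two effects oppose for this pair; the down-group effect wins (1402 vs 1008 kJ/mol).
Tabulated first ionization energy (kJ/mol): N 1402, Na 496, I 1008, Bi 703.
So from lowest to highest: Na < Bi < I < N.

Na, Bi, I, N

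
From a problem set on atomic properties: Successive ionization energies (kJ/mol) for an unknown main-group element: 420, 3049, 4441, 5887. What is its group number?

Group 1

Look for the largest jump between consecutive ionization energies: IE2/IE1 ≈ 7.3, far larger than any earlier ratio.
That jump marks the point where a core electron is being removed. So the atom has 1 valence electron.
A main-group element with 1 valence electron is in group 1.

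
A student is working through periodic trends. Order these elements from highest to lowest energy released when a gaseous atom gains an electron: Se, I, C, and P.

I, Se, C, P

Electron affinity generally becomes more exothermic across a period toward the halogens and less exothermic down a group.
These sit on a diagonal, where the across-period and down-group effects partly cancel.
C > P: period and group pull opposite ways; the down-group shift dominates (122 vs 72 kJ/mol).
Se > C: the two effects oppose for this pair; the across-period effect wins (195 vs 122 kJ/mol).
I > Se: period and group pull opposite ways; the across-period shift dominates (295 vs 195 kJ/mol).
Approximate values (kJ/mol): C 122, P 72, Se 195, I 295.
So from highest to lowest: I > Se > C > P.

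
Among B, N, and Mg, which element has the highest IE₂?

N

The second ionization energy removes an electron from the +1 ion. For each element: B⁺ still has 2 valence electrons; N⁺ still has 4 valence electrons; Mg⁺ still has 1 valence electron.
All are still removing valence electrons, so compare the +1 ions as you would atoms: IE_2 generally rises across a period (higher Z_eff) and falls down a group (larger shell), subject to the usual subshell exceptions.
Valence configurations: B⁺ [He]2s², N⁺ [He]2s²2p², Mg⁺ [Ne]3s¹.
The numbers (kJ/mol): B 2427, N 2856, Mg 1451.
So the second ionization energies run Mg < B < N.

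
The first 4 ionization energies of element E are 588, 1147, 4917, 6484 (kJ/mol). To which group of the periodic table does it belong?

Group 2

Look for the largest jump between consecutive ionization energies: IE3/IE2 ≈ 4.3, far larger than any earlier ratio.
That jump marks the point where a core electron is being removed. So the atom has 2 valence electrons.
A main-group element with 2 valence electrons is in group 2.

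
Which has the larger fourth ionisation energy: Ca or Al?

Al

After 3 electrons have been removed, what remains? Ca³⁺ is already 1 electron into the core; Al³⁺ is the bare [Ne] core.
All of these are removing an electron from a noble-gas core or deeper; the smaller core (lower principal quantum number) is held far more tightly, and within a period the higher nuclear charge binds the same core more tightly.
Tabulated IE_4 (kJ/mol): Ca 6491, Al 11577.
So the fourth ionization energies run Ca < Al.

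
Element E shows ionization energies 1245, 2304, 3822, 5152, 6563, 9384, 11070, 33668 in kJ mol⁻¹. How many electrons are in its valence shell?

7

Look for the largest jump between consecutive ionization energies: IE8/IE7 ≈ 3.0, far larger than any earlier ratio.
That jump marks the point where a core electron is being removed. So the atom has 7 valence electrons.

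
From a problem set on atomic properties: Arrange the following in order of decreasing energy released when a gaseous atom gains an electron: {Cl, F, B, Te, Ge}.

Cl, F, Te, Ge, B

B is in period 2, group 13; F is in period 2, group 17; Cl is in period 3, group 17; Ge is in period 4, group 14; Te is in period 5, group 16.
Atoms with high Z_eff and room in the valence shell (especially the halogens) have the most exothermic electron affinities.
Here both period and group differ, so the two effects have to be weighed against each other.
Ge > B: the two effects oppose for this pair; the across-period effect wins (119 vs 27 kJ/mol).
Te > Ge: the two effects oppose for this pair; the across-period effect wins (190 vs 119 kJ/mol).
F > Te: relative to Te, both the across-period and down-group shifts push F's electron affinity up.
Cl > F: this pair runs against the simple trend — see the exception note.
Note the exception: Cl has a higher electron affinity than F, contrary to the simple trend — F's small 2p subshell makes the incoming electron feel strong e⁻–e⁻ repulsion, so Cl actually releases more energy on gaining an electron.
For reference (kJ/mol): B 27, F 328, Cl 349, Ge 119, Te 190.
So from highest to lowest: Cl > F > Te > Ge > B.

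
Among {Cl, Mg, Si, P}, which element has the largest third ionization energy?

Mg

IE_3 is the cost of taking one more electron from the +2 cation: Cl²⁺ still has 5 valence electrons; Mg²⁺ is the bare [Ne] core; Si²⁺ still has 2 valence electrons; P²⁺ still has 3 valence electrons.
Breaking into a closed-shell core is much more expensive than removing a leftover valence electron — Mg has the largest IE_3 here.
Valence configurations: Cl²⁺ [Ne]3s²3p³, Si²⁺ [Ne]3s², P²⁺ [Ne]3s²3p¹.
P²⁺ loses a lone 3p electron whereas Si²⁺ must break into a filled 3s² pair, so IE_3(Si) > IE_3(P) even though P has the higher nuclear charge.
Tabulated IE_3 (kJ/mol): Cl 3822, Mg 7733, Si 3232, P 2914.
So the third ionization energies run P < Si < Cl < Mg.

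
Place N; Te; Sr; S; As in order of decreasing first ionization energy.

N is in period 2, group 15; S is in period 3, group 16; As is in period 4, group 15; Sr is in period 5, group 2; Te is in period 5, group 16.
Removing the outermost electron gets harder across a period and easier down a group.
Neither a single period nor a single group — weigh both effects.
Te > Sr: Te lies to the right of Sr in period 5, so the across-period effect alone puts Te higher.
As > Te: the two effects oppose for this pair; the down-group effect wins (947 vs 869 kJ/mol).
S > As: relative to As, both the across-period and down-group shifts push S's first ionization energy up.
N > S: the two effects oppose for this pair; the down-group effect wins (1402 vs 1000 kJ/mol).
Approximate values (kJ/mol): N 1402, S 1000, As 947, Sr 550, Te 869.
So from highest to lowest: N > S > As > Te > Sr.

N, S, As, Te, Sr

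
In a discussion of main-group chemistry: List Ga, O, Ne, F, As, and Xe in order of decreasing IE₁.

O is in period 2, group 16; F is in period 2, group 17; Ne is in period 2, group 18; Ga is in period 4, group 13; As is in period 4, group 15; Xe is in period 5, group 18.
Across a period the outer electron is held more tightly (higher IE₁); down a group it sits in a higher shell, more shielded, and comes off more easily.
Neither a single period nor a single group — weigh both effects.
As > Ga: both are in period 4; the period trend gives As the larger value.
Xe > As: period and group pull opposite ways; the across-period shift dominates (1170 vs 947 kJ/mol).
O > Xe: period and group pull opposite ways; the down-group shift dominates (1314 vs 1170 kJ/mol).
F > O: F lies to the right of O in period 2, so the across-period effect alone puts F higher.
Ne > F: both are in period 2; the period trend gives Ne the larger value.
Tabulated first ionization energy (kJ/mol): O 1314, F 1681, Ne 2081, Ga 579, As 947, Xe 1170.
So from highest to lowest: Ne > F > O > Xe > As > Ga.

Ne, F, O, Xe, As, Ga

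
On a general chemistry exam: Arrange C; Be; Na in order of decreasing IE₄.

Be, Na, C

IE_4 is the cost of taking one more electron from the +3 cation: C³⁺ still has 1 valence electron; Be³⁺ is already 1 electron into the core; Na³⁺ is already 2 electrons into the core.
Pulling an electron out of a noble-gas core costs far more than removing a remaining valence electron, so Na and Be sit at the high end of IE_4.
The numbers (kJ/mol): C 6223, Be 21007, Na 9543.
Putting it together, IE_4: C < Na < Be.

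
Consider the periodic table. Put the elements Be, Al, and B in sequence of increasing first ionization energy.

Be is in period 2, group 2; B is in period 2, group 13; Al is in period 3, group 13.
Removing the outermost electron gets harder across a period and easier down a group.
Here both period and group differ, so the two effects have to be weighed against each other.
B > Al: B sits above Al in group 13, so the down-group effect alone puts B higher.
Be > B: this pair runs against the simple trend — see the exception note.
Note the exception: Be has a higher first ionization energy than B, contrary to the simple trend — removing B's lone 2p electron is easier than breaking Be's filled 2s².
For reference (kJ/mol): Be 900, B 801, Al 578.
So from lowest to highest: Al < B < Be.

Al < B < Be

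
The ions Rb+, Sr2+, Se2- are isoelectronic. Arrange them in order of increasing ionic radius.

All of these have 36 electrons, so size is governed by nuclear charge alone: the more protons, the stronger the pull on the same electron cloud, and the smaller the ion.
Nuclear charges: Sr2+ (Z=38), Rb+ (Z=37), Se2- (Z=34).
Smallest to largest: Sr2+ < Rb+ < Se2-.

Sr2+ < Rb+ < Se2-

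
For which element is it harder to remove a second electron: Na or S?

After 1 electron has been removed, what remains? Na⁺ is the bare [Ne] core; S⁺ still has 5 valence electrons.
Pulling an electron out of a noble-gas core costs far more than removing a remaining valence electron, so Na sits at the high end of IE_2.
Tabulated IE_2 (kJ/mol): Na 4562, S 2252.
Overall IE_2 order: S < Na.

Na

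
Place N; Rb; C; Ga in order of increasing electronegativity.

Rb < Ga < C < N

Smaller atoms with higher effective nuclear charge are more electronegative.
Here both period and group differ, so the two effects have to be weighed against each other.
Ga > Rb: both effects reinforce here, so Ga is clearly the higher of the two.
C > Ga: both effects reinforce here, so C is clearly the higher of the two.
N > C: both are in period 2; the period trend gives N the larger value.
Tabulated electronegativity (Pauling): C 2.55, N 3.04, Ga 1.81, Rb 0.82.
So from lowest to highest: Rb < Ga < C < N.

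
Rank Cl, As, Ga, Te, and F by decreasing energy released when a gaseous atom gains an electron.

Cl, F, Te, As, Ga

Adding an electron releases more energy for atoms nearer the top right (short of the noble gases).
These span different periods and groups, so the two trends combine.
As > Ga: As lies to the right of Ga in period 4, so the across-period effect alone puts As higher.
Te > As: the two effects oppose for this pair; the across-period effect wins (190 vs 78 kJ/mol).
F > Te: both effects reinforce here, so F is clearly the higher of the two.
Cl > F: this pair runs against the simple trend — see the exception note.
Note the exception: Cl has a higher electron affinity than F, contrary to the simple trend — F's small 2p subshell makes the incoming electron feel strong e⁻–e⁻ repulsion, so Cl actually releases more energy on gaining an electron.
For reference (kJ/mol): F 328, Cl 349, Ga 29, As 78, Te 190.
So from highest to lowest: Cl > F > Te > As > Ga.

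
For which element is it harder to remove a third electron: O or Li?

Li

Consider each +2 ion: O²⁺ still has 4 valence electrons; Li²⁺ is already 1 electron into the core.
Breaking into a closed-shell core is much more expensive than removing a leftover valence electron — Li has the largest IE_3 here.
Approximate IE_3 values (kJ/mol): O 5300, Li 11815.
So the third ionization energies run O < Li.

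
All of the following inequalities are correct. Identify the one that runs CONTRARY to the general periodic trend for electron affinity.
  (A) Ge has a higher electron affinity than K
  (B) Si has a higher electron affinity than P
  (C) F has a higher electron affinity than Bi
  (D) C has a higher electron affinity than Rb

The general trend: electron affinity increases across a period and decreases down a group.
(A) Ge (period 4, group 14) vs K (period 4, group 1): the stated order agrees with the simple trend.
(B) Si (period 3, group 14) vs P (period 3, group 15): the stated order contradicts the simple trend.
(C) F (period 2, group 17) vs Bi (period 6, group 15): the stated order agrees with the simple trend.
(D) C (period 2, group 14) vs Rb (period 5, group 1): the stated order agrees with the simple trend.
The exception is (B): adding an electron to P's half-filled 3p³ is unfavourable, so Si (3p²) has the more exothermic EA.

(B)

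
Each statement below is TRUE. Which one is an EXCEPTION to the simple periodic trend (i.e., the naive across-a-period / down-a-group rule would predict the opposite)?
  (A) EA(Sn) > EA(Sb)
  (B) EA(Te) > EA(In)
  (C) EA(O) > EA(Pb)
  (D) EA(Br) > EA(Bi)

(A)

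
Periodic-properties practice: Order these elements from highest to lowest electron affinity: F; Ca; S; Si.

F is in period 2, group 17; Si is in period 3, group 14; S is in period 3, group 16; Ca is in period 4, group 2.
Atoms with high Z_eff and room in the valence shell (especially the halogens) have the most exothermic electron affinities.
Here both period and group differ, so the two effects have to be weighed against each other.
Si > Ca: relative to Ca, both the across-period and down-group shifts push Si's electron affinity up.
S > Si: both are in period 3; the period trend gives S the larger value.
F > S: both effects reinforce here, so F is clearly the higher of the two.
For reference (kJ/mol): F 328, Si 134, S 200, Ca 2.
So from highest to lowest: F > S > Si > Ca.

F > S > Si > Ca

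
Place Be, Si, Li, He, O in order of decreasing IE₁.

He > O > Be > Si > Li

He is in period 1, group 18; Li is in period 2, group 1; Be is in period 2, group 2; O is in period 2, group 16; Si is in period 3, group 14.
IE₁ increases left→right with effective nuclear charge and decreases top→bottom as the valence shell moves farther out.
Neither a single period nor a single group — weigh both effects.
Si > Li: period and group pull opposite ways; the across-period shift dominates (786 vs 520 kJ/mol).
Be > Si: the two effects oppose for this pair; the down-group effect wins (900 vs 786 kJ/mol).
O > Be: both are in period 2; the period trend gives O the larger value.
He > O: relative to O, both the across-period and down-group shifts push He's first ionization energy up.
For reference (kJ/mol): He 2372, Li 520, Be 900, O 1314, Si 786.
So from highest to lowest: He > O > Be > Si > Li.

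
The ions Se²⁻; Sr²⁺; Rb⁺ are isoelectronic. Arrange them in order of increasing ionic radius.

Sr²⁺, Rb⁺, Se²⁻

All of these have 36 electrons, so size is governed by nuclear charge alone: the more protons, the stronger the pull on the same electron cloud, and the smaller the ion.
Nuclear charges: Sr²⁺ (Z=38), Rb⁺ (Z=37), Se²⁻ (Z=34).
Smallest to largest: Sr²⁺ < Rb⁺ < Se²⁻.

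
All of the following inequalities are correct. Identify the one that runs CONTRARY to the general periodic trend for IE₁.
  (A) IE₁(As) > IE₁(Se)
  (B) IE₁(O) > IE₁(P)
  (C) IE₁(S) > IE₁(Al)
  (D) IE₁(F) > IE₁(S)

(A)

The general trend: IE₁ increases across a period and decreases down a group.
(A) As (period 4, group 15) vs Se (period 4, group 16): the stated order contradicts the simple trend.
(B) O (period 2, group 16) vs P (period 3, group 15): the stated order agrees with the simple trend.
(C) S (period 3, group 16) vs Al (period 3, group 13): the stated order agrees with the simple trend.
(D) F (period 2, group 17) vs S (period 3, group 16): the stated order agrees with the simple trend.
The exception is (A): Se (4p⁴) ionizes more easily than half-filled As (4p³).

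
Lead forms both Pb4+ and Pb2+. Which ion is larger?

Both ions have Z = 82 protons, but Pb4+ has lost more electrons, so its remaining electrons feel a larger effective nuclear charge per electron and are pulled in more tightly.
Higher positive charge → smaller ion, so Pb2+ > Pb4+.

Pb2+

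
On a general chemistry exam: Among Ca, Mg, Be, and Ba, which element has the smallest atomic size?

Be is in period 2, group 2; Mg is in period 3, group 2; Ca is in period 4, group 2; Ba is in period 6, group 2.
Atomic radius shrinks across a period as nuclear charge pulls the same shell inward, and grows down a group as new shells are added.
All are in group 2, so atomic radius increases down the group.
The smallest atomic size among these belongs to Be.

Be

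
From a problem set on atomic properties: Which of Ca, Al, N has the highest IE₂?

N

IE_2 is the cost of taking one more electron from the +1 cation: Ca⁺ still has 1 valence electron; Al⁺ still has 2 valence electrons; N⁺ still has 4 valence electrons.
All are still removing valence electrons, so compare the +1 ions as you would atoms: IE_2 generally rises across a period (higher Z_eff) and falls down a group (larger shell), subject to the usual subshell exceptions.
Valence configurations: Ca⁺ [Ar]4s¹, Al⁺ [Ne]3s², N⁺ [He]2s²2p².
The numbers (kJ/mol): Ca 1145, Al 1817, N 2856.
So the second ionization energies run Ca < Al < N.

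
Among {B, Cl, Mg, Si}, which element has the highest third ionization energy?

Mg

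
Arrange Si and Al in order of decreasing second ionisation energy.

Al > Si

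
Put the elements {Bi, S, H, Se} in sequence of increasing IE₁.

H is in period 1, group 1; S is in period 3, group 16; Se is in period 4, group 16; Bi is in period 6, group 15.
Removing the outermost electron gets harder across a period and easier down a group.
Here both period and group differ, so the two effects have to be weighed against each other.
Se > Bi: both effects reinforce here, so Se is clearly the higher of the two.
S > Se: they share group 16; the group trend gives S the larger value.
H > S: period and group pull opposite ways; the down-group shift dominates (1312 vs 1000 kJ/mol).
For reference (kJ/mol): H 1312, S 1000, Se 941, Bi 703.
So from lowest to highest: Bi < Se < S < H.

Bi < Se < S < H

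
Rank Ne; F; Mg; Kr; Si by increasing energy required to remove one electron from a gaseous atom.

F is in period 2, group 17; Ne is in period 2, group 18; Mg is in period 3, group 2; Si is in period 3, group 14; Kr is in period 4, group 18.
IE₁ increases left→right with effective nuclear charge and decreases top→bottom as the valence shell moves farther out.
These span different periods and groups, so the two trends combine.
Si > Mg: both are in period 3; the period trend gives Si the larger value.
Kr > Si: period and group pull opposite ways; the across-period shift dominates (1351 vs 786 kJ/mol).
F > Kr: the two effects oppose for this pair; the down-group effect wins (1681 vs 1351 kJ/mol).
Ne > F: both are in period 2; the period trend gives Ne the larger value.
Tabulated first ionization energy (kJ/mol): F 1681, Ne 2081, Mg 738, Si 786, Kr 1351.
So from lowest to highest: Mg < Si < Kr < F < Ne.

Mg < Si < Kr < F < Ne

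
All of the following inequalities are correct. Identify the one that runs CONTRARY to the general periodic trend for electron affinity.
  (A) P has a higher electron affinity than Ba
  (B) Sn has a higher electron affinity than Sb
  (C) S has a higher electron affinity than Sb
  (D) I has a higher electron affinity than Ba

(B)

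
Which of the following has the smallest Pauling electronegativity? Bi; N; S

EN rises left→right (higher Z_eff, smaller atoms) and falls top→bottom (larger, more shielded atoms).
Here both period and group differ, so the two effects have to be weighed against each other.
S > Bi: both effects reinforce here, so S is clearly the higher of the two.
N > S: period and group pull opposite ways; the down-group shift dominates (3.04 vs 2.58).
Tabulated electronegativity (Pauling): N 3.04, S 2.58, Bi 2.02.
The smallest Pauling electronegativity among these belongs to Bi.

Bi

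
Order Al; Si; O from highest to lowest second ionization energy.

After 1 electron has been removed, what remains? Al⁺ still has 2 valence electrons; Si⁺ still has 3 valence electrons; O⁺ still has 5 valence electrons.
All are still removing valence electrons, so compare the +1 ions as you would atoms: IE_2 generally rises across a period (higher Z_eff) and falls down a group (larger shell), subject to the usual subshell exceptions.
Valence configurations: Al⁺ [Ne]3s², Si⁺ [Ne]3s²3p¹, O⁺ [He]2s²2p³.
Si⁺ loses a lone 3p electron whereas Al⁺ must break into a filled 3s² pair, so IE_2(Al) > IE_2(Si) even though Si has the higher nuclear charge.
Approximate IE_2 values (kJ/mol): Al 1817, Si 1577, O 3388.
So the second ionization energies run Si < Al < O.

O > Al > Si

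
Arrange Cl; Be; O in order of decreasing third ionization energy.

Be > O > Cl

The third ionization energy removes an electron from the +2 ion. For each element: Cl²⁺ still has 5 valence electrons; Be²⁺ is the bare [He] core; O²⁺ still has 4 valence electrons.
Core electrons are held far more tightly than valence electrons, so Be tops the IE_3 order.
Valence configurations: Cl²⁺ [Ne]3s²3p³, O²⁺ [He]2s²2p².
The numbers (kJ/mol): Cl 3822, Be 14849, O 5300.
Putting it together, IE_3: Cl < O < Be.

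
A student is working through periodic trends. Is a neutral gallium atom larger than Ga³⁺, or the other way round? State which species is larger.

Forming Ga³⁺ removes 3 electrons from Ga. Fewer electrons for the same nuclear charge means less shielding and a higher Z_eff on the remaining electrons, and for main-group metals the entire outer shell is lost.
A cation is smaller than its parent atom: Ga³⁺ < Ga.

Ga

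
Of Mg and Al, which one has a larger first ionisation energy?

Mg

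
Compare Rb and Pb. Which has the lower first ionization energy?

Rb

Rb is in period 5, group 1; Pb is in period 6, group 14.
Across a period the outer electron is held more tightly (higher IE₁); down a group it sits in a higher shell, more shielded, and comes off more easily.
Here both period and group differ, so the two effects have to be weighed against each other.
Pb > Rb: period and group pull opposite ways; the across-period shift dominates (716 vs 403 kJ/mol).
Approximate values (kJ/mol): Rb 403, Pb 716.
So Rb has the lower first ionization energy (Rb < Pb).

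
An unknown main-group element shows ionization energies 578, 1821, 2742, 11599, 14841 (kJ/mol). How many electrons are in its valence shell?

Look for the largest jump between consecutive ionization energies: IE4/IE3 ≈ 4.2, far larger than any earlier ratio.
That jump marks the point where a core electron is being removed. So the atom has 3 valence electrons.

3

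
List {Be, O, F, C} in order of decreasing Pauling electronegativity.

F > O > C > Be

Be is in period 2, group 2; C is in period 2, group 14; O is in period 2, group 16; F is in period 2, group 17.
Atoms toward the upper right of the periodic table pull bonding electrons most strongly.
All lie in period 2, so electronegativity increases left to right.
So from highest to lowest: F > O > C > Be.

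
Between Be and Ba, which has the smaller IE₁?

Ba

Across a period the outer electron is held more tightly (higher IE₁); down a group it sits in a higher shell, more shielded, and comes off more easily.
All are in group 2, so first ionization energy increases up the group.
So Ba has the smaller IE₁ (Ba < Be).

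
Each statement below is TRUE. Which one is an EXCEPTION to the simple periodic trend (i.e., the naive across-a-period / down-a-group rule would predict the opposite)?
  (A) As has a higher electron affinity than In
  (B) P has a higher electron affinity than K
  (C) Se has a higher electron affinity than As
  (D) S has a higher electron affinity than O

The general trend: electron affinity increases across a period and decreases down a group.
(A) As (period 4, group 15) vs In (period 5, group 13): the stated order agrees with the simple trend.
(B) P (period 3, group 15) vs K (period 4, group 1): the stated order agrees with the simple trend.
(C) Se (period 4, group 16) vs As (period 4, group 15): the stated order agrees with the simple trend.
(D) S (period 3, group 16) vs O (period 2, group 16): the stated order contradicts the simple trend.
The exception is (D): the compact 2p subshell of O repels the added electron more than S's larger 3p does.

(D)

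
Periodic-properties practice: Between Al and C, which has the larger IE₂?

C

IE_2 is the cost of taking one more electron from the +1 cation: Al⁺ still has 2 valence electrons; C⁺ still has 3 valence electrons.
All are still removing valence electrons, so compare the +1 ions as you would atoms: IE_2 generally rises across a period (higher Z_eff) and falls down a group (larger shell), subject to the usual subshell exceptions.
Valence configurations: Al⁺ [Ne]3s², C⁺ [He]2s²2p¹.
Approximate IE_2 values (kJ/mol): Al 1817, C 2353.
Hence IE_2: Al < C.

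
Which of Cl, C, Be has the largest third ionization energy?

IE_3 is the cost of taking one more electron from the +2 cation: Cl²⁺ still has 5 valence electrons; C²⁺ still has 2 valence electrons; Be²⁺ is the bare [He] core.
Breaking into a closed-shell core is much more expensive than removing a leftover valence electron — Be has the largest IE_3 here.
Valence configurations: Cl²⁺ [Ne]3s²3p³, C²⁺ [He]2s².
Approximate IE_3 values (kJ/mol): Cl 3822, C 4620, Be 14849.
So the third ionization energies run Cl < C < Be.

Be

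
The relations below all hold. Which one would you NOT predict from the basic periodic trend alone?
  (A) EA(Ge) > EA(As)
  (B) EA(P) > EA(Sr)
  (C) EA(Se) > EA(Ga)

The general trend: electron affinity increases across a period and decreases down a group.
(A) Ge (period 4, group 14) vs As (period 4, group 15): the stated order contradicts the simple trend.
(B) P (period 3, group 15) vs Sr (period 5, group 2): the stated order agrees with the simple trend.
(C) Se (period 4, group 16) vs Ga (period 4, group 13): the stated order agrees with the simple trend.
The exception is (A): adding an electron to As's half-filled 4p³ is unfavourable, so Ge (4p²) has the more exothermic EA.

(A)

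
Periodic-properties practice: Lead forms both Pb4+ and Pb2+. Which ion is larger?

Both ions have Z = 82 protons, but Pb4+ has lost more electrons, so its remaining electrons feel a larger effective nuclear charge per electron and are pulled in more tightly.
Higher positive charge → smaller ion, so Pb2+ > Pb4+.

Pb2+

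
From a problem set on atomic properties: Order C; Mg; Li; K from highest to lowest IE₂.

Li > K > C > Mg

The second ionization energy removes an electron from the +1 ion. For each element: C⁺ still has 3 valence electrons; Mg⁺ still has 1 valence electron; Li⁺ is the bare [He] core; K⁺ is the bare [Ar] core.
Pulling an electron out of a noble-gas core costs far more than removing a remaining valence electron, so K and Li sit at the high end of IE_2.
Valence configurations: C⁺ [He]2s²2p¹, Mg⁺ [Ne]3s¹.
Tabulated IE_2 (kJ/mol): C 2353, Mg 1451, Li 7298, K 3052.
Overall IE_2 order: Mg < C < K < Li.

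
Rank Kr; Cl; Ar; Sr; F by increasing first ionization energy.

Sr < Cl < Kr < Ar < F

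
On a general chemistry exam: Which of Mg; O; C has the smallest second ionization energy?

Mg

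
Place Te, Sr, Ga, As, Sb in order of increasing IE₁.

Ga is in period 4, group 13; As is in period 4, group 15; Sr is in period 5, group 2; Sb is in period 5, group 15; Te is in period 5, group 16.
Removing the outermost electron gets harder across a period and easier down a group.
Neither a single period nor a single group — weigh both effects.
Ga > Sr: relative to Sr, both the across-period and down-group shifts push Ga's first ionization energy up.
Sb > Ga: period and group pull opposite ways; the across-period shift dominates (831 vs 579 kJ/mol).
Te > Sb: both are in period 5; the period trend gives Te the larger value.
As > Te: the two effects oppose for this pair; the down-group effect wins (947 vs 869 kJ/mol).
Approximate values (kJ/mol): Ga 579, As 947, Sr 550, Sb 831, Te 869.
So from lowest to highest: Sr < Ga < Sb < Te < As.

Sr < Ga < Sb < Te < As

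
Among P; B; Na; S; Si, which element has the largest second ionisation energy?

Na

After 1 electron has been removed, what remains? P⁺ still has 4 valence electrons; B⁺ still has 2 valence electrons; Na⁺ is the bare [Ne] core; S⁺ still has 5 valence electrons; Si⁺ still has 3 valence electrons.
Pulling an electron out of a noble-gas core costs far more than removing a remaining valence electron, so Na sits at the high end of IE_2.
Valence configurations: P⁺ [Ne]3s²3p², B⁺ [He]2s², S⁺ [Ne]3s²3p³, Si⁺ [Ne]3s²3p¹.
Approximate IE_2 values (kJ/mol): P 1907, B 2427, Na 4562, S 2252, Si 1577.
Hence IE_2: Si < P < S < B < Na.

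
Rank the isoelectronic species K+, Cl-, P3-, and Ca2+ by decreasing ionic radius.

All of these have 18 electrons, so size is governed by nuclear charge alone: the more protons, the stronger the pull on the same electron cloud, and the smaller the ion.
Nuclear charges: Ca2+ (Z=20), K+ (Z=19), Cl- (Z=17), P3- (Z=15).
Largest to smallest: P3- > Cl- > K+ > Ca2+.

P3- > Cl- > K+ > Ca2+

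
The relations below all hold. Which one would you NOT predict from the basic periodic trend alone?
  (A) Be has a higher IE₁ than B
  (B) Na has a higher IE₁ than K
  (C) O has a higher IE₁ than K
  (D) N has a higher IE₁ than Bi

(A)

The general trend: IE₁ increases across a period and decreases down a group.
(A) Be (period 2, group 2) vs B (period 2, group 13): the stated order contradicts the simple trend.
(B) Na (period 3, group 1) vs K (period 4, group 1): the stated order agrees with the simple trend.
(C) O (period 2, group 16) vs K (period 4, group 1): the stated order agrees with the simple trend.
(D) N (period 2, group 15) vs Bi (period 6, group 15): the stated order agrees with the simple trend.
The exception is (A): removing B's lone 2p electron is easier than breaking Be's filled 2s².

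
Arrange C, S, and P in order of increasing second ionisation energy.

P < S < C

IE_2 is the cost of taking one more electron from the +1 cation: C⁺ still has 3 valence electrons; S⁺ still has 5 valence electrons; P⁺ still has 4 valence electrons.
All are still removing valence electrons, so compare the +1 ions as you would atoms: IE_2 generally rises across a period (higher Z_eff) and falls down a group (larger shell), subject to the usual subshell exceptions.
Valence configurations: C⁺ [He]2s²2p¹, S⁺ [Ne]3s²3p³, P⁺ [Ne]3s²3p².
The numbers (kJ/mol): C 2353, S 2252, P 1907.
Putting it together, IE_2: P < S < C.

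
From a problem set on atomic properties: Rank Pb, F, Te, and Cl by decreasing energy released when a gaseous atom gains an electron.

Cl, F, Te, Pb

F is in period 2, group 17; Cl is in period 3, group 17; Te is in period 5, group 16; Pb is in period 6, group 14.
EA tends to increase across a period and decrease down a group, though the pattern is less regular than for IE or radius.
These span different periods and groups, so the two trends combine.
Te > Pb: both effects reinforce here, so Te is clearly the higher of the two.
F > Te: both effects reinforce here, so F is clearly the higher of the two.
Cl > F: this pair runs against the simple trend — see the exception note.
Note the exception: Cl has a higher electron affinity than F, contrary to the simple trend — F's small 2p subshell makes the incoming electron feel strong e⁻–e⁻ repulsion, so Cl actually releases more energy on gaining an electron.
Approximate values (kJ/mol): F 328, Cl 349, Te 190, Pb 35.
So from highest to lowest: Cl > F > Te > Pb.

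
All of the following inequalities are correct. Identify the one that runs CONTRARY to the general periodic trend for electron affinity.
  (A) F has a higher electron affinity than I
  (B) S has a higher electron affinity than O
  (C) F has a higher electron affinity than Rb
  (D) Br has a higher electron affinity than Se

The general trend: electron affinity increases across a period and decreases down a group.
(A) F (period 2, group 17) vs I (period 5, group 17): the stated order agrees with the simple trend.
(B) S (period 3, group 16) vs O (period 2, group 16): the stated order contradicts the simple trend.
(C) F (period 2, group 17) vs Rb (period 5, group 1): the stated order agrees with the simple trend.
(D) Br (period 4, group 17) vs Se (period 4, group 16): the stated order agrees with the simple trend.
The exception is (B): the compact 2p subshell of O repels the added electron more than S's larger 3p does.

(B)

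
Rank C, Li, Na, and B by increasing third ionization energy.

IE_3 is the cost of taking one more electron from the +2 cation: C²⁺ still has 2 valence electrons; Li²⁺ is already 1 electron into the core; Na²⁺ is already 1 electron into the core; B²⁺ still has 1 valence electron.
Breaking into a closed-shell core is much more expensive than removing a leftover valence electron — Na and Li have the largest IE_3 here.
Valence configurations: C²⁺ [He]2s², B²⁺ [He]2s¹.
The numbers (kJ/mol): C 4620, Li 11815, Na 6910, B 3660.
Putting it together, IE_3: B < C < Na < Li.

B < C < Na < Li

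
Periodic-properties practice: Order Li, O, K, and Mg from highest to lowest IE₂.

Li > O > K > Mg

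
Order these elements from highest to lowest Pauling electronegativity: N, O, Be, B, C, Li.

O, N, C, B, Be, Li

Li is in period 2, group 1; Be is in period 2, group 2; B is in period 2, group 13; C is in period 2, group 14; N is in period 2, group 15; O is in period 2, group 16.
EN rises left→right (higher Z_eff, smaller atoms) and falls top→bottom (larger, more shielded atoms).
All lie in period 2, so electronegativity increases left to right.
So from highest to lowest: O > N > C > B > Be > Li.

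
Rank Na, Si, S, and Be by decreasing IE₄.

Be > Na > S > Si

Consider each +3 ion: Na³⁺ is already 2 electrons into the core; Si³⁺ still has 1 valence electron; S³⁺ still has 3 valence electrons; Be³⁺ is already 1 electron into the core.
Pulling an electron out of a noble-gas core costs far more than removing a remaining valence electron, so Na and Be sit at the high end of IE_4.
Valence configurations: Si³⁺ [Ne]3s¹, S³⁺ [Ne]3s²3p¹.
Approximate IE_4 values (kJ/mol): Na 9543, Si 4356, S 4556, Be 21007.
So the fourth ionization energies run Si < S < Na < Be.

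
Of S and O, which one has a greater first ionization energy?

IE₁ increases left→right with effective nuclear charge and decreases top→bottom as the valence shell moves farther out.
All are in group 16, so first ionization energy increases up the group.
So O has the greater first ionization energy (O > S).

O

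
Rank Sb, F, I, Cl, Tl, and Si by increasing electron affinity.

Tl < Sb < Si < I < F < Cl

Adding an electron releases more energy for atoms nearer the top right (short of the noble gases).
These span different periods and groups, so the two trends combine.
Sb > Tl: relative to Tl, both the across-period and down-group shifts push Sb's electron affinity up.
Si > Sb: the two effects oppose for this pair; the down-group effect wins (134 vs 103 kJ/mol).
I > Si: period and group pull opposite ways; the across-period shift dominates (295 vs 134 kJ/mol).
F > I: F sits above I in group 17, so the down-group effect alone puts F higher.
Cl > F: this pair runs against the simple trend — see the exception note.
Note the exception: Cl has a higher electron affinity than F, contrary to the simple trend — F's small 2p subshell makes the incoming electron feel strong e⁻–e⁻ repulsion, so Cl actually releases more energy on gaining an electron.
Approximate values (kJ/mol): F 328, Si 134, Cl 349, Sb 103, I 295, Tl 19.
So from lowest to highest: Tl < Sb < Si < I < F < Cl.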